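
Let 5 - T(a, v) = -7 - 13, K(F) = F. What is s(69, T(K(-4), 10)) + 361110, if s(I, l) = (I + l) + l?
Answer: 361229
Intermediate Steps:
T(a, v) = 25 (T(a, v) = 5 - (-7 - 13) = 5 - 1*(-20) = 5 + 20 = 25)
s(I, l) = I + 2*l
s(69, T(K(-4), 10)) + 361110 = (69 + 2*25) + 361110 = (69 + 50) + 361110 = 119 + 361110 = 361229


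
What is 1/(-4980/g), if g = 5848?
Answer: -1462/1245 ≈ -1.1743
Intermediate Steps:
1/(-4980/g) = 1/(-4980/5848) = 1/(-4980*1/5848) = 1/(-1245/1462) = -1462/1245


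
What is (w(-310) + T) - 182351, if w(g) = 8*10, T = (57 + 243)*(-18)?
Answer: -187671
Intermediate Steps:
T = -5400 (T = 300*(-18) = -5400)
w(g) = 80
(w(-310) + T) - 182351 = (80 - 5400) - 182351 = -5320 - 182351 = -187671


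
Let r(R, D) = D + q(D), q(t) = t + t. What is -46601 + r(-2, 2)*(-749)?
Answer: -51095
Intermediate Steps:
q(t) = 2*t
r(R, D) = 3*D (r(R, D) = D + 2*D = 3*D)
-46601 + r(-2, 2)*(-749) = -46601 + (3*2)*(-749) = -46601 + 6*(-749) = -46601 - 4494 = -51095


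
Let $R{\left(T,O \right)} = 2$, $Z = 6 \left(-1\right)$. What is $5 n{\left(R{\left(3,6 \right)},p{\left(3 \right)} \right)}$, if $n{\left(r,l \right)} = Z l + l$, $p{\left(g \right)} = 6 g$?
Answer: $-450$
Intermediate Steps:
$Z = -6$
$n{\left(r,l \right)} = - 5 l$ ($n{\left(r,l \right)} = - 6 l + l = - 5 l$)
$5 n{\left(R{\left(3,6 \right)},p{\left(3 \right)} \right)} = 5 \left(- 5 \cdot 6 \cdot 3\right) = 5 \left(\left(-5\right) 18\right) = 5 \left(-90\right) = -450$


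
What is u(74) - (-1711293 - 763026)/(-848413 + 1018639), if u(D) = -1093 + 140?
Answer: -53250353/56742 ≈ -938.46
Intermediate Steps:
u(D) = -953
u(74) - (-1711293 - 763026)/(-848413 + 1018639) = -953 - (-1711293 - 763026)/(-848413 + 1018639) = -953 - (-2474319)/170226 = -953 - 1*(-824773/56742) = -953 + 824773/56742 = -53250353/56742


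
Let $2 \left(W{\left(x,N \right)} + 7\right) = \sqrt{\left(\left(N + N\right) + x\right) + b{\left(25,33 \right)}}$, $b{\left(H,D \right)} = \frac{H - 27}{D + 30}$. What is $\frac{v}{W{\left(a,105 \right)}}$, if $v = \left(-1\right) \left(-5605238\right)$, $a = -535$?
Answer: $- \frac{9887639832}{32825} - \frac{33631428 i \sqrt{143339}}{32825} \approx -3.0122 \cdot 10^{5} - 3.879 \cdot 10^{5} i$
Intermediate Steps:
$b{\left(H,D \right)} = \frac{-27 + H}{30 + D}$
$W{\left(x,N \right)} = -7 + \frac{\sqrt{- \frac{2}{63} + x + 2 N}}{2}$ ($W{\left(x,N \right)} = -7 + \frac{\sqrt{\left(\left(N + N\right) + x\right) + \frac{-27 + 25}{30 + 33}}}{2} = -7 + \frac{\sqrt{\left(2 N + x\right) + \frac{1}{63} \left(-2\right)}}{2} = -7 + \frac{\sqrt{\left(x + 2 N\right) + \frac{1}{63} \left(-2\right)}}{2} = -7 + \frac{\sqrt{\left(x + 2 N\right) - \frac{2}{63}}}{2} = -7 + \frac{\sqrt{- \frac{2}{63} + x + 2 N}}{2}$)
$v = 5605238$
$\frac{v}{W{\left(a,105 \right)}} = \frac{5605238}{-7 + \frac{\sqrt{-14 + 441 \left(-535\right) + 882 \cdot 105}}{42}} = \frac{5605238}{-7 + \frac{\sqrt{-14 - 235935 + 92610}}{42}} = \frac{5605238}{-7 + \frac{\sqrt{-143339}}{42}} = \frac{5605238}{-7 + \frac{i \sqrt{143339}}{42}}$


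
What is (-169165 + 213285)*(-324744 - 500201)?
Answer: -36396573400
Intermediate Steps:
(-169165 + 213285)*(-324744 - 500201) = 44120*(-824945) = -36396573400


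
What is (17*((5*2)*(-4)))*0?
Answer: 0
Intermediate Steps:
(17*((5*2)*(-4)))*0 = (17*(10*(-4)))*0 = (17*(-40))*0 = -680*0 = 0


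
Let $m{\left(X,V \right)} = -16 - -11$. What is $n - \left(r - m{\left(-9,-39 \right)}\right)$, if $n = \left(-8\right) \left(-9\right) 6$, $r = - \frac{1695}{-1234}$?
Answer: $\frac{525223}{1234} \approx 425.63$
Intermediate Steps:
$m{\left(X,V \right)} = -5$ ($m{\left(X,V \right)} = -16 + 11 = -5$)
$r = \frac{1695}{1234}$ ($r = \left(-1695\right) \left(- \frac{1}{1234}\right) = \frac{1695}{1234} \approx 1.3736$)
$n = 432$ ($n = 72 \cdot 6 = 432$)
$n - \left(r - m{\left(-9,-39 \right)}\right) = 432 - \frac{7865}{1234} = \frac{525223}{1234}$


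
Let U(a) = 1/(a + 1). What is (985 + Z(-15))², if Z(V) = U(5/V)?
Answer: 3892729/4 ≈ 9.7318e+5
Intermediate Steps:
U(a) = 1/(1 + a)
Z(V) = 1/(1 + 5/V)
(985 + Z(-15))² = (985 - 15/(5 - 15))² = (985 - 15/(-10))² = (985 - 15*(-⅒))² = (985 + 3/2)² = (1973/2)² = 3892729/4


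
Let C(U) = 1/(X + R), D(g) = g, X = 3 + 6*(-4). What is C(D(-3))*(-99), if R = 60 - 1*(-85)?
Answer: -99/124 ≈ -0.79839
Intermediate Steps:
X = -21 (X = 3 - 24 = -21)
R = 145 (R = 60 + 85 = 145)
C(U) = 1/124 (C(U) = 1/(-21 + 145) = 1/124)
C(D(-3))*(-99) = (1/124)*(-99) = -99/124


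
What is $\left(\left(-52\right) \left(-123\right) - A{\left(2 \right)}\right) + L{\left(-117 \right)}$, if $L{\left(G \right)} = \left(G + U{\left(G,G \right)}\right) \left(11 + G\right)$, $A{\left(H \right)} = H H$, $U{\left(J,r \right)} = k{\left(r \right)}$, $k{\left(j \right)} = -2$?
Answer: $19006$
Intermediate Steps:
$U{\left(J,r \right)} = -2$
$A{\left(H \right)} = H^{2}$
$L{\left(G \right)} = \left(-2 + G\right) \left(11 + G\right)$ ($L{\left(G \right)} = \left(G - 2\right) \left(11 + G\right) = \left(-2 + G\right) \left(11 + G\right)$)
$\left(\left(-52\right) \left(-123\right) - A{\left(2 \right)}\right) + L{\left(-117 \right)} = \left(\left(-52\right) \left(-123\right) - 2^{2}\right) + \left(-22 + \left(-117\right)^{2} + 9 \left(-117\right)\right) = \left(6396 - 4\right) - -12614 = \left(6396 - 4\right) + 12614 = 6392 + 12614 = 19006$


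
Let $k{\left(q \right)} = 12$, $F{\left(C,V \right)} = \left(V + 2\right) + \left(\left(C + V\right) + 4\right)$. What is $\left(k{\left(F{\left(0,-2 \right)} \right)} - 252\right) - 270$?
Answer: $-510$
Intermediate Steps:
$F{\left(C,V \right)} = 6 + C + 2 V$ ($F{\left(C,V \right)} = \left(2 + V\right) + \left(4 + C + V\right) = 6 + C + 2 V$)
$\left(k{\left(F{\left(0,-2 \right)} \right)} - 252\right) - 270 = \left(12 - 252\right) - 270 = -240 - 270 = -510$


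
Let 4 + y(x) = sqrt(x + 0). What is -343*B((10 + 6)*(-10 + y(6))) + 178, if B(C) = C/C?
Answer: -165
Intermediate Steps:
y(x) = -4 + sqrt(x) (y(x) = -4 + sqrt(x + 0) = -4 + sqrt(x))
B(C) = 1
-343*B((10 + 6)*(-10 + y(6))) + 178 = -343*1 + 178 = -343 + 178 = -165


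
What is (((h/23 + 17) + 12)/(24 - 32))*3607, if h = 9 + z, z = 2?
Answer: -1222773/92 ≈ -13291.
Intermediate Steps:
h = 11 (h = 9 + 2 = 11)
(((h/23 + 17) + 12)/(24 - 32))*3607 = (((11/23 + 17) + 12)/(24 - 32))*3607 = (((11*(1/23) + 17) + 12)/(-8))*3607 = (((11/23 + 17) + 12)*(-1/8))*3607 = ((402/23 + 12)*(-1/8))*3607 = ((678/23)*(-1/8))*3607 = -339/92*3607 = -1222773/92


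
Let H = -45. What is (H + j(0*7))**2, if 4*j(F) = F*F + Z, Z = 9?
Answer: 29241/16 ≈ 1827.6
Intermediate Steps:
j(F) = 9/4 + F**2/4 (j(F) = (F*F + 9)/4 = (F**2 + 9)/4 = (9 + F**2)/4 = 9/4 + F**2/4)
(H + j(0*7))**2 = (-45 + (9/4 + (0*7)**2/4))**2 = (-45 + (9/4 + (1/4)*0**2))**2 = (-45 + (9/4 + (1/4)*0))**2 = (-45 + (9/4 + 0))**2 = (-45 + 9/4)**2 = (-171/4)**2 = 29241/16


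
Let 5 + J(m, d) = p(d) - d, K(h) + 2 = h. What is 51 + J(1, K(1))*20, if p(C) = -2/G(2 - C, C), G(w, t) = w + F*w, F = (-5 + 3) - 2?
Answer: -221/9 ≈ -24.556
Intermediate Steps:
K(h) = -2 + h
F = -4 (F = -2 - 2 = -4)
G(w, t) = -3*w (G(w, t) = w - 4*w = -3*w)
p(C) = -2/(-6 + 3*C) (p(C) = -2*(-1/(3*(2 - C))) = -2/(-6 + 3*C))
J(m, d) = -5 - d - 2/(-6 + 3*d) (J(m, d) = -5 + (-2/(-6 + 3*d) - d) = -5 + (-d - 2/(-6 + 3*d)) = -5 - d - 2/(-6 + 3*d))
51 + J(1, K(1))*20 = 51 + ((28/3 - (-2 + 1)² - 3*(-2 + 1))/(-2 + (-2 + 1)))*20 = 51 + ((28/3 - 1*(-1)² - 3*(-1))/(-2 - 1))*20 = 51 + ((28/3 - 1*1 + 3)/(-3))*20 = 51 - (28/3 - 1 + 3)/3*20 = 51 - ⅓*34/3*20 = 51 - 34/9*20 = 51 - 680/9 = -221/9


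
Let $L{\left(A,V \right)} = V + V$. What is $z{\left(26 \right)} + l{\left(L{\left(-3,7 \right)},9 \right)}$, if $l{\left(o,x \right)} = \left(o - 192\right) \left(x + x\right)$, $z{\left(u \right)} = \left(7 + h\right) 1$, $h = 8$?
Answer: $-3189$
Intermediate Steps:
$L{\left(A,V \right)} = 2 V$
$z{\left(u \right)} = 15$ ($z{\left(u \right)} = \left(7 + 8\right) 1 = 15 \cdot 1 = 15$)
$l{\left(o,x \right)} = 2 x \left(-192 + o\right)$ ($l{\left(o,x \right)} = \left(-192 + o\right) 2 x = 2 x \left(-192 + o\right)$)
$z{\left(26 \right)} + l{\left(L{\left(-3,7 \right)},9 \right)} = 15 + 2 \cdot 9 \left(-192 + 2 \cdot 7\right) = 15 + 2 \cdot 9 \left(-192 + 14\right) = 15 + 2 \cdot 9 \left(-178\right) = 15 - 3204 = -3189$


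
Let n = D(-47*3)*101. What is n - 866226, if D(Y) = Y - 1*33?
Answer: -883800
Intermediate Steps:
D(Y) = -33 + Y (D(Y) = Y - 33 = -33 + Y)
n = -17574 (n = (-33 - 47*3)*101 = (-33 - 141)*101 = -174*101 = -17574)
n - 866226 = -17574 - 866226 = -883800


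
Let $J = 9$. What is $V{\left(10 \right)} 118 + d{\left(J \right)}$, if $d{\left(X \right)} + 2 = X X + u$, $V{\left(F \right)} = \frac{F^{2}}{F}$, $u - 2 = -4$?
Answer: $1257$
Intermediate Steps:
$u = -2$ ($u = 2 - 4 = -2$)
$V{\left(F \right)} = F$
$d{\left(X \right)} = -4 + X^{2}$ ($d{\left(X \right)} = -2 + \left(X X - 2\right) = -2 + \left(X^{2} - 2\right) = -2 + \left(-2 + X^{2}\right) = -4 + X^{2}$)
$V{\left(10 \right)} 118 + d{\left(J \right)} = 10 \cdot 118 - \left(4 - 9^{2}\right) = 1180 + \left(-4 + 81\right) = 1180 + 77 = 1257$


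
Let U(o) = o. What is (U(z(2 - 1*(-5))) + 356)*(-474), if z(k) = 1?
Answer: -169218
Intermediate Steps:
(U(z(2 - 1*(-5))) + 356)*(-474) = (1 + 356)*(-474) = 357*(-474) = -169218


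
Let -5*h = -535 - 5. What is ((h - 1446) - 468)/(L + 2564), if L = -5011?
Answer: 1806/2447 ≈ 0.73805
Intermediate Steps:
h = 108 (h = -(-535 - 5)/5 = -1/5*(-540) = 108)
((h - 1446) - 468)/(L + 2564) = ((108 - 1446) - 468)/(-5011 + 2564) = (-1338 - 468)/(-2447) = -1806*(-1/2447) = 1806/2447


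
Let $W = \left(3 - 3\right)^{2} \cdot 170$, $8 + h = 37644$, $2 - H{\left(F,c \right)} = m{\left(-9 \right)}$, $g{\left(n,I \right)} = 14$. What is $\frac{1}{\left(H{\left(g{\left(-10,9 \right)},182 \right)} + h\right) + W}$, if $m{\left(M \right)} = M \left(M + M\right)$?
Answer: $\frac{1}{37476} \approx 2.6684 \cdot 10^{-5}$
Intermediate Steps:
$m{\left(M \right)} = 2 M^{2}$ ($m{\left(M \right)} = M 2 M = 2 M^{2}$)
$H{\left(F,c \right)} = -160$ ($H{\left(F,c \right)} = 2 - 2 \left(-9\right)^{2} = 2 - 2 \cdot 81 = 2 - 162 = -160$)
$h = 37636$ ($h = -8 + 37644 = 37636$)
$W = 0$ ($W = 0^{2} \cdot 170 = 0 \cdot 170 = 0$)
$\frac{1}{\left(H{\left(g{\left(-10,9 \right)},182 \right)} + h\right) + W} = \frac{1}{\left(-160 + 37636\right) + 0} = \frac{1}{37476 + 0} = \frac{1}{37476}$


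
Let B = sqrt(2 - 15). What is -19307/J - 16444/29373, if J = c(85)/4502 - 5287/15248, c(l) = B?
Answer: 231649794414150087235828/4160257699967313861 + 5052264308212864*I*sqrt(13)/141635437305257 ≈ 55682.0 + 128.61*I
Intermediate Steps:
B = I*sqrt(13) (B = sqrt(-13) = I*sqrt(13) ≈ 3.6056*I)
c(l) = I*sqrt(13)
J = -5287/15248 + I*sqrt(13)/4502 (J = (I*sqrt(13))/4502 - 5287/15248 = (I*sqrt(13))*(1/4502) - 5287*1/15248 = I*sqrt(13)/4502 - 5287/15248 = -5287/15248 + I*sqrt(13)/4502 ≈ -0.34673 + 0.00080088*I)
-19307/J - 16444/29373 = -19307/(-5287/15248 + I*sqrt(13)/4502) - 16444/29373 = -16444/29373 - 19307/(-5287/15248 + I*sqrt(13)/4502)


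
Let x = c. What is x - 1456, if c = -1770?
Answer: -3226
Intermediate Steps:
x = -1770
x - 1456 = -1770 - 1456 = -3226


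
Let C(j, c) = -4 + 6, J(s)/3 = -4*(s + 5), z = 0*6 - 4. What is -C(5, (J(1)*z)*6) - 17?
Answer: -19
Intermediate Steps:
z = -4 (z = 0 - 4 = -4)
J(s) = -60 - 12*s (J(s) = 3*(-4*(s + 5)) = 3*(-4*(5 + s)) = 3*(-20 - 4*s) = -60 - 12*s)
C(j, c) = 2
-C(5, (J(1)*z)*6) - 17 = -1*2 - 17 = -2 - 17 = -19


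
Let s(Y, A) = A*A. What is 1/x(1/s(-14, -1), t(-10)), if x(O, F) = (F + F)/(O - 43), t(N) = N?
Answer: 21/10 ≈ 2.1000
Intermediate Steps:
s(Y, A) = A**2
x(O, F) = 2*F/(-43 + O) (x(O, F) = (2*F)/(-43 + O) = 2*F/(-43 + O))
1/x(1/s(-14, -1), t(-10)) = 1/(2*(-10)/(-43 + 1/((-1)**2))) = 1/(2*(-10)/(-43 + 1/1)) = 1/(2*(-10)/(-43 + 1)) = 1/(2*(-10)/(-42)) = 1/(2*(-10)*(-1/42)) = 1/(10/21) = 21/10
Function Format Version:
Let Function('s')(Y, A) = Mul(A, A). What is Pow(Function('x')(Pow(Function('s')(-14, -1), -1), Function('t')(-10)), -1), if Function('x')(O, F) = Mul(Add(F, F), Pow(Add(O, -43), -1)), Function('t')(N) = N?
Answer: Rational(21, 10) ≈ 2.1000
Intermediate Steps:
Function('s')(Y, A) = Pow(A, 2)
Function('x')(O, F) = Mul(2, F, Pow(Add(-43, O), -1)) (Function('x')(O, F) = Mul(Mul(2, F), Pow(Add(-43, O), -1)) = Mul(2, F, Pow(Add(-43, O), -1)))
Pow(Function('x')(Pow(Function('s')(-14, -1), -1), Function('t')(-10)), -1) = Pow(Mul(2, -10, Pow(Add(-43, Pow(Pow(-1, 2), -1)), -1)), -1) = Pow(Mul(2, -10, Pow(Add(-43, Pow(1, -1)), -1)), -1) = Pow(Mul(2, -10, Pow(Add(-43, 1), -1)), -1) = Pow(Mul(2, -10, Pow(-42, -1)), -1) = Pow(Mul(2, -10, Rational(-1, 42)), -1) = Pow(Rational(10, 21), -1) = Rational(21, 10)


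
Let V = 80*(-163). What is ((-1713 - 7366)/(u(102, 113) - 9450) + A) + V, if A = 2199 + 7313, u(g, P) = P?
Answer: -32931857/9337 ≈ -3527.0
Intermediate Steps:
V = -13040
A = 9512
((-1713 - 7366)/(u(102, 113) - 9450) + A) + V = ((-1713 - 7366)/(113 - 9450) + 9512) - 13040 = (-9079/(-9337) + 9512) - 13040 = (-9079*(-1/9337) + 9512) - 13040 = (9079/9337 + 9512) - 13040 = 88822623/9337 - 13040 = -32931857/9337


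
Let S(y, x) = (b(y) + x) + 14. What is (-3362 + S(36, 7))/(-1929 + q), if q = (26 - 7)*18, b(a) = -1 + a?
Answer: 1102/529 ≈ 2.0832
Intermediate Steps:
S(y, x) = 13 + x + y (S(y, x) = ((-1 + y) + x) + 14 = (-1 + x + y) + 14 = 13 + x + y)
q = 342 (q = 19*18 = 342)
(-3362 + S(36, 7))/(-1929 + q) = (-3362 + (13 + 7 + 36))/(-1929 + 342) = (-3362 + 56)/(-1587) = -3306*(-1/1587) = 1102/529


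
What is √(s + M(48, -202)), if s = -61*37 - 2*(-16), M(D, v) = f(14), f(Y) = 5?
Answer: 2*I*√555 ≈ 47.117*I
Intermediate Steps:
M(D, v) = 5
s = -2225 (s = -2257 + 32 = -2225)
√(s + M(48, -202)) = √(-2225 + 5) = √(-2220) = 2*I*√555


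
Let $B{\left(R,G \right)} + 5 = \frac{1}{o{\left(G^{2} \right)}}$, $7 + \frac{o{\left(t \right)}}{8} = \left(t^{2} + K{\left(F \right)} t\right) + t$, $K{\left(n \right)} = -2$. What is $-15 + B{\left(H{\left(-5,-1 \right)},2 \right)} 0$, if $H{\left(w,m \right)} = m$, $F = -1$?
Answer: $-15$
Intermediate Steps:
$o{\left(t \right)} = -56 - 8 t + 8 t^{2}$ ($o{\left(t \right)} = -56 + 8 \left(\left(t^{2} - 2 t\right) + t\right) = -56 + 8 \left(t^{2} - t\right) = -56 + \left(- 8 t + 8 t^{2}\right) = -56 - 8 t + 8 t^{2}$)
$B{\left(R,G \right)} = -5 + \frac{1}{-56 - 8 G^{2} + 8 G^{4}}$ ($B{\left(R,G \right)} = -5 + \frac{1}{-56 - 8 G^{2} + 8 \left(G^{2}\right)^{2}} = -5 + \frac{1}{-56 - 8 G^{2} + 8 G^{4}}$)
$-15 + B{\left(H{\left(-5,-1 \right)},2 \right)} 0 = -15 + \frac{\frac{281}{8} - 5 \cdot 2^{4} + 5 \cdot 2^{2}}{-7 + 2^{4} - 2^{2}} \cdot 0 = -15 + \frac{\frac{281}{8} - 80 + 5 \cdot 4}{-7 + 16 - 4} \cdot 0 = -15 + \frac{\frac{281}{8} - 80 + 20}{-7 + 16 - 4} \cdot 0 = -15 + \frac{1}{5} \left(- \frac{199}{8}\right) 0 = -15 - 0 = -15 + 0 = -15$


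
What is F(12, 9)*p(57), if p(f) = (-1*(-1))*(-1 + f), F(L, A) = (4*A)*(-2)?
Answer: -4032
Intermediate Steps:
F(L, A) = -8*A
p(f) = -1 + f (p(f) = 1*(-1 + f) = -1 + f)
F(12, 9)*p(57) = (-8*9)*(-1 + 57) = -72*56 = -4032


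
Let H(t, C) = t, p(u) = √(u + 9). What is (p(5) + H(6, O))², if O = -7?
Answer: (6 + √14)² ≈ 94.900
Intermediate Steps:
p(u) = √(9 + u)
(p(5) + H(6, O))² = (√(9 + 5) + 6)² = (√14 + 6)² = (6 + √14)²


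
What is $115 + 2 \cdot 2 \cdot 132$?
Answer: $643$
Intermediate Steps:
$115 + 2 \cdot 2 \cdot 132 = 115 + 4 \cdot 132 = 115 + 528 = 643$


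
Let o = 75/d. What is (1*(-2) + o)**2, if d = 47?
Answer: 361/2209 ≈ 0.16342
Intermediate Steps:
o = 75/47 ≈ 1.5957
(1*(-2) + o)**2 = (1*(-2) + 75/47)**2 = (-2 + 75/47)**2 = (-19/47)**2 = 361/2209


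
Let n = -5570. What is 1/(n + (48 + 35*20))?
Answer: -1/4822 ≈ -0.00020738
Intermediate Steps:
1/(n + (48 + 35*20)) = 1/(-5570 + (48 + 35*20)) = 1/(-5570 + (48 + 700)) = 1/(-5570 + 748) = 1/(-4822) = -1/4822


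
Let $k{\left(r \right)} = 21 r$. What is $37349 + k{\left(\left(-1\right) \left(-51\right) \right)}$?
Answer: $38420$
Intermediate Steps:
$37349 + k{\left(\left(-1\right) \left(-51\right) \right)} = 37349 + 21 \left(\left(-1\right) \left(-51\right)\right) = 37349 + 21 \cdot 51 = 37349 + 1071 = 38420$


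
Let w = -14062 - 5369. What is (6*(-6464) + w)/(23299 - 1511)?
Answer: -58215/21788 ≈ -2.6719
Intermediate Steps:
w = -19431
(6*(-6464) + w)/(23299 - 1511) = (6*(-6464) - 19431)/(23299 - 1511) = (-38784 - 19431)/21788 = -58215*1/21788 = -58215/21788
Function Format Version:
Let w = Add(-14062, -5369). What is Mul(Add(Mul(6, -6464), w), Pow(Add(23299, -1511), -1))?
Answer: Rational(-58215, 21788) ≈ -2.6719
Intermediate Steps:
w = -19431
Mul(Add(Mul(6, -6464), w), Pow(Add(23299, -1511), -1)) = Mul(Add(Mul(6, -6464), -19431), Pow(Add(23299, -1511), -1)) = Mul(Add(-38784, -19431), Pow(21788, -1)) = Mul(-58215, Rational(1, 21788)) = Rational(-58215, 21788)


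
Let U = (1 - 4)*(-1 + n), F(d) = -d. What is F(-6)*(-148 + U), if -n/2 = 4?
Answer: -726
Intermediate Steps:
n = -8 (n = -2*4 = -8)
U = 27 (U = (1 - 4)*(-1 - 8) = -3*(-9) = 27)
F(-6)*(-148 + U) = (-1*(-6))*(-148 + 27) = 6*(-121) = -726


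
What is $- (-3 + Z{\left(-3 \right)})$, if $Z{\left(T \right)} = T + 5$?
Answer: $1$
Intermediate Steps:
$Z{\left(T \right)} = 5 + T$
$- (-3 + Z{\left(-3 \right)}) = - (-3 + \left(5 - 3\right)) = - (-3 + 2) = \left(-1\right) \left(-1\right) = 1$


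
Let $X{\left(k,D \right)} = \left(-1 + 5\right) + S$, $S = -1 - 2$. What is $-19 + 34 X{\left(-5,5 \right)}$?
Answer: $15$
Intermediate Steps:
$S = -3$
$X{\left(k,D \right)} = 1$ ($X{\left(k,D \right)} = \left(-1 + 5\right) - 3 = 4 - 3 = 1$)
$-19 + 34 X{\left(-5,5 \right)} = -19 + 34 \cdot 1 = -19 + 34 = 15$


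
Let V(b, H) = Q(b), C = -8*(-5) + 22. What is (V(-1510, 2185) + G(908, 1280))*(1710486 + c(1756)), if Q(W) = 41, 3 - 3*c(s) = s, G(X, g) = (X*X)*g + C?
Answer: 1804483206784405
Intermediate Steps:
C = 62 (C = 40 + 22 = 62)
G(X, g) = 62 + g*X² (G(X, g) = (X*X)*g + 62 = X²*g + 62 = g*X² + 62 = 62 + g*X²)
c(s) = 1 - s/3
V(b, H) = 41
(V(-1510, 2185) + G(908, 1280))*(1710486 + c(1756)) = (41 + (62 + 1280*908²))*(1710486 + (1 - ⅓*1756)) = (41 + (62 + 1280*824464))*(1710486 + (1 - 1756/3)) = (41 + (62 + 1055313920))*(1710486 - 1753/3) = (41 + 1055313982)*(5129705/3) = 1055314023*(5129705/3) = 1804483206784405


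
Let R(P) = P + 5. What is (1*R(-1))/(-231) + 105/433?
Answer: 22523/100023 ≈ 0.22518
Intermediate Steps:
R(P) = 5 + P
(1*R(-1))/(-231) + 105/433 = (1*(5 - 1))/(-231) + 105/433 = (1*4)*(-1/231) + 105*(1/433) = 4*(-1/231) + 105/433 = -4/231 + 105/433 = 22523/100023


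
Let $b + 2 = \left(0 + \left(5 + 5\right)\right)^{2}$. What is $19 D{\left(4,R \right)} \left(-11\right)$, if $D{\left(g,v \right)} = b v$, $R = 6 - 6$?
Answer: $0$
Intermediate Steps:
$b = 98$ ($b = -2 + \left(0 + \left(5 + 5\right)\right)^{2} = -2 + \left(0 + 10\right)^{2} = -2 + 10^{2} = -2 + 100 = 98$)
$R = 0$ ($R = 6 - 6 = 0$)
$D{\left(g,v \right)} = 98 v$
$19 D{\left(4,R \right)} \left(-11\right) = 19 \cdot 98 \cdot 0 \left(-11\right) = 19 \cdot 0 \left(-11\right) = 0 \left(-11\right) = 0$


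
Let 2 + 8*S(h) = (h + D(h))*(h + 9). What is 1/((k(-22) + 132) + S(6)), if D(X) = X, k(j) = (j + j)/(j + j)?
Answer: 4/621 ≈ 0.0064412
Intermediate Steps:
k(j) = 1 (k(j) = (2*j)/((2*j)) = (2*j)*(1/(2*j)) = 1)
S(h) = -¼ + h*(9 + h)/4 (S(h) = -¼ + ((h + h)*(h + 9))/8 = -¼ + ((2*h)*(9 + h))/8 = -¼ + (2*h*(9 + h))/8 = -¼ + h*(9 + h)/4)
1/((k(-22) + 132) + S(6)) = 1/((1 + 132) + (-¼ + (¼)*6² + (9/4)*6)) = 1/(133 + (-¼ + (¼)*36 + 27/2)) = 1/(133 + (-¼ + 9 + 27/2)) = 1/(133 + 89/4) = 1/(621/4) = 4/621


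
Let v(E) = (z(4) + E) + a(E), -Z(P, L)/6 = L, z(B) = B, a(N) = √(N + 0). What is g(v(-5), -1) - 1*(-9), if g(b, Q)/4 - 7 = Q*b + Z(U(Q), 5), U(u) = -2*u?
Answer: -79 - 4*I*√5 ≈ -79.0 - 8.9443*I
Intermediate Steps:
a(N) = √N
Z(P, L) = -6*L
v(E) = 4 + E + √E (v(E) = (4 + E) + √E = 4 + E + √E)
g(b, Q) = -92 + 4*Q*b (g(b, Q) = 28 + 4*(Q*b - 6*5) = 28 + 4*(Q*b - 30) = 28 + 4*(-30 + Q*b) = 28 + (-120 + 4*Q*b) = -92 + 4*Q*b)
g(v(-5), -1) - 1*(-9) = (-92 + 4*(-1)*(4 - 5 + √(-5))) - 1*(-9) = (-92 + 4*(-1)*(4 - 5 + I*√5)) + 9 = (-92 + 4*(-1)*(-1 + I*√5)) + 9 = (-92 + (4 - 4*I*√5)) + 9 = (-88 - 4*I*√5) + 9 = -79 - 4*I*√5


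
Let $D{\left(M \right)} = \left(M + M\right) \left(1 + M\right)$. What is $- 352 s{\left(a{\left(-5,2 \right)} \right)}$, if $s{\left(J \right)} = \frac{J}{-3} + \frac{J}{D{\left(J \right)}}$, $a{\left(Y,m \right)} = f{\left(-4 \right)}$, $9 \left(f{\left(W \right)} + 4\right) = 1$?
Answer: $- \frac{138776}{351} \approx -395.37$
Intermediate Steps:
$f{\left(W \right)} = - \frac{35}{9}$ ($f{\left(W \right)} = -4 + \frac{1}{9} \cdot 1 = -4 + \frac{1}{9} = - \frac{35}{9}$)
$a{\left(Y,m \right)} = - \frac{35}{9}$
$D{\left(M \right)} = 2 M \left(1 + M\right)$
$s{\left(J \right)} = \frac{1}{2 \left(1 + J\right)} - \frac{J}{3}$ ($s{\left(J \right)} = \frac{J}{-3} + \frac{J}{2 J \left(1 + J\right)} = J \left(- \frac{1}{3}\right) + J \frac{1}{2 J \left(1 + J\right)} = - \frac{J}{3} + \frac{1}{2 \left(1 + J\right)} = \frac{1}{2 \left(1 + J\right)} - \frac{J}{3}$)
$- 352 s{\left(a{\left(-5,2 \right)} \right)} = - 352 \frac{3 - - \frac{70 \left(1 - \frac{35}{9}\right)}{9}}{6 \left(1 - \frac{35}{9}\right)} = - 352 \frac{3 - \left(- \frac{70}{9}\right) \left(- \frac{26}{9}\right)}{6 \left(- \frac{26}{9}\right)} = - 352 \cdot \frac{1}{6} \left(- \frac{9}{26}\right) \left(3 - \frac{1820}{81}\right) = - 352 \cdot \frac{1}{6} \left(- \frac{9}{26}\right) \left(- \frac{1577}{81}\right) = \left(-352\right) \frac{1577}{1404} = - \frac{138776}{351}$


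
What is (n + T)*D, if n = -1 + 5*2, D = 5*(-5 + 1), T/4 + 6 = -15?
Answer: 1500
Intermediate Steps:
T = -84 (T = -24 + 4*(-15) = -24 - 60 = -84)
D = -20 (D = 5*(-4) = -20)
n = 9 (n = -1 + 10 = 9)
(n + T)*D = (9 - 84)*(-20) = -75*(-20) = 1500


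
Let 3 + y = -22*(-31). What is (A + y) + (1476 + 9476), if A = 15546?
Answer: 27177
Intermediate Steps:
y = 679 (y = -3 - 22*(-31) = -3 + 682 = 679)
(A + y) + (1476 + 9476) = (15546 + 679) + (1476 + 9476) = 16225 + 10952 = 27177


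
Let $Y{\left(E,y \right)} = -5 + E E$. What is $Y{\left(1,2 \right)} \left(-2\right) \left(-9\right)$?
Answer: $-72$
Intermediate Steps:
$Y{\left(E,y \right)} = -5 + E^{2}$
$Y{\left(1,2 \right)} \left(-2\right) \left(-9\right) = \left(-5 + 1^{2}\right) \left(-2\right) \left(-9\right) = \left(-5 + 1\right) \left(-2\right) \left(-9\right) = \left(-4\right) \left(-2\right) \left(-9\right) = 8 \left(-9\right) = -72$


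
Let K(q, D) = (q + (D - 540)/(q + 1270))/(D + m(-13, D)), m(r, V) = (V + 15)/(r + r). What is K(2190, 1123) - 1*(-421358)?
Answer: 20454416994179/48543800 ≈ 4.2136e+5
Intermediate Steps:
m(r, V) = (15 + V)/(2*r) (m(r, V) = (15 + V)/((2*r)) = (15 + V)*(1/(2*r)) = (15 + V)/(2*r))
K(q, D) = (q + (-540 + D)/(1270 + q))/(-15/26 + 25*D/26) (K(q, D) = (q + (D - 540)/(q + 1270))/(D + (½)*(15 + D)/(-13)) = (q + (-540 + D)/(1270 + q))/(D + (½)*(-1/13)*(15 + D)) = (q + (-540 + D)/(1270 + q))/(D + (-15/26 - D/26)) = (q + (-540 + D)/(1270 + q))/(-15/26 + 25*D/26))
K(2190, 1123) - 1*(-421358) = 26*(-540 + 1123 + 2190² + 1270*2190)/(5*(-3810 - 3*2190 + 6350*1123 + 5*1123*2190)) - 1*(-421358) = 26*(-540 + 1123 + 4796100 + 2781300)/(5*(-3810 - 6570 + 7131050 + 12296850)) + 421358 = (26/5)*7577983/19417520 + 421358 = (26/5)*(1/19417520)*7577983 + 421358 = 98513779/48543800 + 421358 = 20454416994179/48543800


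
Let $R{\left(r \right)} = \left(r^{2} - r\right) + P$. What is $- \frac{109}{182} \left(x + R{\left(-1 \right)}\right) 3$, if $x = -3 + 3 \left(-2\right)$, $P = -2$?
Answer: $\frac{2943}{182} \approx 16.17$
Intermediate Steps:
$x = -9$ ($x = -3 - 6 = -9$)
$R{\left(r \right)} = -2 + r^{2} - r$ ($R{\left(r \right)} = \left(r^{2} - r\right) - 2 = -2 + r^{2} - r$)
$- \frac{109}{182} \left(x + R{\left(-1 \right)}\right) 3 = - \frac{109}{182} \left(-9 - \left(1 - 1\right)\right) 3 = \left(-109\right) \frac{1}{182} \left(-9 + \left(-2 + 1 + 1\right)\right) 3 = - \frac{109 \left(-9 + 0\right) 3}{182} = - \frac{109 \left(\left(-9\right) 3\right)}{182} = \left(- \frac{109}{182}\right) \left(-27\right) = \frac{2943}{182}$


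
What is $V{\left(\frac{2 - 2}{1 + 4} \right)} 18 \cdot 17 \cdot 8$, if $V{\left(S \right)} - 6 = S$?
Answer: $14688$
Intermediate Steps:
$V{\left(S \right)} = 6 + S$
$V{\left(\frac{2 - 2}{1 + 4} \right)} 18 \cdot 17 \cdot 8 = \left(6 + \frac{2 - 2}{1 + 4}\right) 18 \cdot 17 \cdot 8 = \left(6 + \frac{0}{5}\right) 18 \cdot 17 \cdot 8 = \left(6 + 0 \cdot \frac{1}{5}\right) 18 \cdot 17 \cdot 8 = \left(6 + 0\right) 18 \cdot 17 \cdot 8 = 6 \cdot 18 \cdot 17 \cdot 8 = 108 \cdot 17 \cdot 8 = 1836 \cdot 8 = 14688$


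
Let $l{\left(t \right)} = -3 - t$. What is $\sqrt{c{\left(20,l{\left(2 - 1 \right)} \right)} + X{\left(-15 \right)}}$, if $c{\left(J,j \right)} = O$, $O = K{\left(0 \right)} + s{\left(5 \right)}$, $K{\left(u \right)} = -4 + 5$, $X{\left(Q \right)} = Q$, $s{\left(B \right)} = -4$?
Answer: $3 i \sqrt{2} \approx 4.2426 i$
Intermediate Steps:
$K{\left(u \right)} = 1$
$O = -3$ ($O = 1 - 4 = -3$)
$c{\left(J,j \right)} = -3$
$\sqrt{c{\left(20,l{\left(2 - 1 \right)} \right)} + X{\left(-15 \right)}} = \sqrt{-3 - 15} = \sqrt{-18} = 3 i \sqrt{2}$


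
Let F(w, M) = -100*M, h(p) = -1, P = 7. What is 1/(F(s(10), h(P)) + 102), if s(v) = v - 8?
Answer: 1/202 ≈ 0.0049505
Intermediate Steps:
s(v) = -8 + v
1/(F(s(10), h(P)) + 102) = 1/(-100*(-1) + 102) = 1/(100 + 102) = 1/202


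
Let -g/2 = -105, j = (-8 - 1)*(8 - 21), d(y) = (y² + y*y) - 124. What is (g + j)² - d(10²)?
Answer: 87053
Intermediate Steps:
d(y) = -124 + 2*y² (d(y) = (y² + y²) - 124 = 2*y² - 124 = -124 + 2*y²)
j = 117 (j = -9*(-13) = 117)
g = 210 (g = -2*(-105) = 210)
(g + j)² - d(10²) = (210 + 117)² - (-124 + 2*(10²)²) = 327² - (-124 + 2*100²) = 106929 - (-124 + 2*10000) = 106929 - (-124 + 20000) = 106929 - 1*19876 = 106929 - 19876 = 87053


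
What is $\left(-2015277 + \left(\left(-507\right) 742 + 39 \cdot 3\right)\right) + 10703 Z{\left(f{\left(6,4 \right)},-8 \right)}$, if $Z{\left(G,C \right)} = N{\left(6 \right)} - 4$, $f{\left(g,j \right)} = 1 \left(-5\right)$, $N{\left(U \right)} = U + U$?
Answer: $-2305730$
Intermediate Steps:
$N{\left(U \right)} = 2 U$
$f{\left(g,j \right)} = -5$
$Z{\left(G,C \right)} = 8$ ($Z{\left(G,C \right)} = 2 \cdot 6 - 4 = 12 - 4 = 8$)
$\left(-2015277 + \left(\left(-507\right) 742 + 39 \cdot 3\right)\right) + 10703 Z{\left(f{\left(6,4 \right)},-8 \right)} = \left(-2015277 + \left(\left(-507\right) 742 + 39 \cdot 3\right)\right) + 10703 \cdot 8 = \left(-2015277 + \left(-376194 + 117\right)\right) + 85624 = \left(-2015277 - 376077\right) + 85624 = -2391354 + 85624 = -2305730$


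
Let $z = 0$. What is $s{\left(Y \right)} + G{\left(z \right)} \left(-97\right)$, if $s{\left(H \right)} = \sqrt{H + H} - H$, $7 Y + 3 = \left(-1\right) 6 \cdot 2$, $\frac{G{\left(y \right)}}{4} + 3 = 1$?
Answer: $\frac{5447}{7} + \frac{i \sqrt{210}}{7} \approx 778.14 + 2.0702 i$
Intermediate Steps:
$G{\left(y \right)} = -8$ ($G{\left(y \right)} = -12 + 4 \cdot 1 = -12 + 4 = -8$)
$Y = - \frac{15}{7}$ ($Y = - \frac{3}{7} + \frac{\left(-1\right) 6 \cdot 2}{7} = - \frac{3}{7} + \frac{\left(-6\right) 2}{7} = - \frac{3}{7} + \frac{1}{7} \left(-12\right) = - \frac{3}{7} - \frac{12}{7} = - \frac{15}{7} \approx -2.1429$)
$s{\left(H \right)} = - H + \sqrt{2} \sqrt{H}$ ($s{\left(H \right)} = \sqrt{2 H} - H = \sqrt{2} \sqrt{H} - H = - H + \sqrt{2} \sqrt{H}$)
$s{\left(Y \right)} + G{\left(z \right)} \left(-97\right) = \left(\left(-1\right) \left(- \frac{15}{7}\right) + \sqrt{2} \sqrt{- \frac{15}{7}}\right) - -776 = \left(\frac{15}{7} + \sqrt{2} \frac{i \sqrt{105}}{7}\right) + 776 = \left(\frac{15}{7} + \frac{i \sqrt{210}}{7}\right) + 776 = \frac{5447}{7} + \frac{i \sqrt{210}}{7}$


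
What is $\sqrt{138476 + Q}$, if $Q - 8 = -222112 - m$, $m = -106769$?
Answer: $\sqrt{23141} \approx 152.12$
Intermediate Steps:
$Q = -115335$ ($Q = 8 - 115343 = -115335$)
$\sqrt{138476 + Q} = \sqrt{138476 - 115335} = \sqrt{23141}$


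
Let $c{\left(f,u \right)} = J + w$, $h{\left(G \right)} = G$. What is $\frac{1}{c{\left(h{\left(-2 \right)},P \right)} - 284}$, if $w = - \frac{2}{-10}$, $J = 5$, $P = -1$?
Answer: $- \frac{5}{1394} \approx -0.0035868$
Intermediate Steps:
$w = \frac{1}{5}$ ($w = \left(-2\right) \left(- \frac{1}{10}\right) = \frac{1}{5} \approx 0.2$)
$c{\left(f,u \right)} = \frac{26}{5}$ ($c{\left(f,u \right)} = 5 + \frac{1}{5} = \frac{26}{5}$)
$\frac{1}{c{\left(h{\left(-2 \right)},P \right)} - 284} = \frac{1}{\frac{26}{5} - 284} = \frac{1}{- \frac{1394}{5}} = - \frac{5}{1394}$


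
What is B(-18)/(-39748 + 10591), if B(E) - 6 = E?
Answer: 4/9719 ≈ 0.00041156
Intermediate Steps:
B(E) = 6 + E
B(-18)/(-39748 + 10591) = (6 - 18)/(-39748 + 10591) = -12/(-29157) = -12*(-1/29157) = 4/9719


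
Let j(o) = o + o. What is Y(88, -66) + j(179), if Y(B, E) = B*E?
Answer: -5450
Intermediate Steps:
j(o) = 2*o
Y(88, -66) + j(179) = 88*(-66) + 2*179 = -5808 + 358 = -5450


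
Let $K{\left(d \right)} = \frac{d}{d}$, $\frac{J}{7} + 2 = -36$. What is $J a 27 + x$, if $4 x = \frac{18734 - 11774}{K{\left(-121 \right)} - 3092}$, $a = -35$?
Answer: $\frac{776982930}{3091} \approx 2.5137 \cdot 10^{5}$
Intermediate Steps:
$J = -266$ ($J = -14 + 7 \left(-36\right) = -14 - 252 = -266$)
$K{\left(d \right)} = 1$
$x = - \frac{1740}{3091}$ ($x = \frac{\left(18734 - 11774\right) \frac{1}{1 - 3092}}{4} = \frac{6960 \frac{1}{-3091}}{4} = \frac{6960 \left(- \frac{1}{3091}\right)}{4} = \frac{1}{4} \left(- \frac{6960}{3091}\right) = - \frac{1740}{3091} \approx -0.56292$)
$J a 27 + x = \left(-266\right) \left(-35\right) 27 - \frac{1740}{3091} = 9310 \cdot 27 - \frac{1740}{3091} = 251370 - \frac{1740}{3091} = \frac{776982930}{3091}$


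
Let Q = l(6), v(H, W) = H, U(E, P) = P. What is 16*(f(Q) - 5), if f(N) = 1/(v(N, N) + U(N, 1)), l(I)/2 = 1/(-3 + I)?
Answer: -352/5 ≈ -70.400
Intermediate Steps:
l(I) = 2/(-3 + I)
Q = ⅔ (Q = 2/(-3 + 6) = 2/3 = 2*(⅓) = ⅔ ≈ 0.66667)
f(N) = 1/(1 + N) (f(N) = 1/(N + 1) = 1/(1 + N))
16*(f(Q) - 5) = 16*(1/(1 + ⅔) - 5) = 16*(1/(5/3) - 5) = 16*(⅗ - 5) = 16*(-22/5) = -352/5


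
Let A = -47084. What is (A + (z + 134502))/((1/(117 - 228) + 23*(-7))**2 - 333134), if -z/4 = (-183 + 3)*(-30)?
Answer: -405471789/1892567815 ≈ -0.21424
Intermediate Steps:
z = -21600 (z = -4*(-183 + 3)*(-30) = -(-720)*(-30) = -4*5400 = -21600)
(A + (z + 134502))/((1/(117 - 228) + 23*(-7))**2 - 333134) = (-47084 + (-21600 + 134502))/((1/(117 - 228) + 23*(-7))**2 - 333134) = (-47084 + 112902)/((1/(-111) - 161)**2 - 333134) = 65818/((-1/111 - 161)**2 - 333134) = 65818/((-17872/111)**2 - 333134) = 65818/(319408384/12321 - 333134) = 65818/(-3785135630/12321) = 65818*(-12321/3785135630) = -405471789/1892567815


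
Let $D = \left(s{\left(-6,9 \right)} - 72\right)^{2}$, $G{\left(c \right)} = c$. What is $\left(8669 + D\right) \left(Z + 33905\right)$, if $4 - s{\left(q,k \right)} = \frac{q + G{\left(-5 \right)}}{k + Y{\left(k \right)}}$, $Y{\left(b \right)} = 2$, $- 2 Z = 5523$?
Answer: $409786173$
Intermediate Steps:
$Z = - \frac{5523}{2}$ ($Z = \left(- \frac{1}{2}\right) 5523 = - \frac{5523}{2} \approx -2761.5$)
$s{\left(q,k \right)} = 4 - \frac{-5 + q}{2 + k}$ ($s{\left(q,k \right)} = 4 - \frac{q - 5}{k + 2} = 4 - \frac{-5 + q}{2 + k}$)
$D = 4489$ ($D = \left(\frac{13 - -6 + 4 \cdot 9}{2 + 9} - 72\right)^{2} = \left(\frac{13 + 6 + 36}{11} - 72\right)^{2} = \left(\frac{1}{11} \cdot 55 - 72\right)^{2} = \left(5 - 72\right)^{2} = \left(-67\right)^{2} = 4489$)
$\left(8669 + D\right) \left(Z + 33905\right) = \left(8669 + 4489\right) \left(- \frac{5523}{2} + 33905\right) = 13158 \cdot \frac{62287}{2} = 409786173$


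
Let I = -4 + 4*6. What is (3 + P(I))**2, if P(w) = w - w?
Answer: 9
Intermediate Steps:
I = 20 (I = -4 + 24 = 20)
P(w) = 0
(3 + P(I))**2 = (3 + 0)**2 = 3**2 = 9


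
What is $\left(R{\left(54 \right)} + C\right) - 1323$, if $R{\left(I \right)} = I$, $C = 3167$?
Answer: $1898$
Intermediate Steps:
$\left(R{\left(54 \right)} + C\right) - 1323 = \left(54 + 3167\right) - 1323 = 3221 - 1323 = 1898$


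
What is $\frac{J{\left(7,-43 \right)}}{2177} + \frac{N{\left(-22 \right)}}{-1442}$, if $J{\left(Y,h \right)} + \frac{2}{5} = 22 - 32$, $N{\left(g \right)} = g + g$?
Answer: $\frac{4122}{160165} \approx 0.025736$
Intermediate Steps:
$N{\left(g \right)} = 2 g$
$J{\left(Y,h \right)} = - \frac{52}{5}$ ($J{\left(Y,h \right)} = - \frac{2}{5} + \left(22 - 32\right) = - \frac{2}{5} - 10 = - \frac{52}{5}$)
$\frac{J{\left(7,-43 \right)}}{2177} + \frac{N{\left(-22 \right)}}{-1442} = - \frac{52}{5 \cdot 2177} + \frac{2 \left(-22\right)}{-1442} = \left(- \frac{52}{5}\right) \frac{1}{2177} - - \frac{22}{721} = - \frac{52}{10885} + \frac{22}{721} = \frac{4122}{160165}$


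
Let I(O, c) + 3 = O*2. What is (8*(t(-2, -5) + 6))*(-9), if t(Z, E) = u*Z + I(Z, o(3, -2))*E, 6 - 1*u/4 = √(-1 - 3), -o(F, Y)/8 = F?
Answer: 504 - 1152*I ≈ 504.0 - 1152.0*I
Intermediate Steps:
o(F, Y) = -8*F
I(O, c) = -3 + 2*O (I(O, c) = -3 + O*2 = -3 + 2*O)
u = 24 - 8*I (u = 24 - 4*√(-1 - 3) = 24 - 8*I ≈ 24.0 - 8.0*I)
t(Z, E) = E*(-3 + 2*Z) + Z*(24 - 8*I) (t(Z, E) = (24 - 8*I)*Z + (-3 + 2*Z)*E = Z*(24 - 8*I) + E*(-3 + 2*Z) = E*(-3 + 2*Z) + Z*(24 - 8*I))
(8*(t(-2, -5) + 6))*(-9) = (8*((-5*(-3 + 2*(-2)) + 8*(-2)*(3 - I)) + 6))*(-9) = (8*((-5*(-3 - 4) + (-48 + 16*I)) + 6))*(-9) = (8*((-5*(-7) + (-48 + 16*I)) + 6))*(-9) = (8*((35 + (-48 + 16*I)) + 6))*(-9) = (8*((-13 + 16*I) + 6))*(-9) = (8*(-7 + 16*I))*(-9) = (-56 + 128*I)*(-9) = 504 - 1152*I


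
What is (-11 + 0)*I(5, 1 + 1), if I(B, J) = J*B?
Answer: -110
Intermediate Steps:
I(B, J) = B*J
(-11 + 0)*I(5, 1 + 1) = (-11 + 0)*(5*(1 + 1)) = -55*2 = -11*10 = -110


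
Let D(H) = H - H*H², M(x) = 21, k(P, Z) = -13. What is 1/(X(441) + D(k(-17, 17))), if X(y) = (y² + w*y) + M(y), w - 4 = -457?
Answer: -1/3087 ≈ -0.00032394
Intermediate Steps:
w = -453 (w = 4 - 457 = -453)
D(H) = H - H³
X(y) = 21 + y² - 453*y (X(y) = (y² - 453*y) + 21 = 21 + y² - 453*y)
1/(X(441) + D(k(-17, 17))) = 1/((21 + 441² - 453*441) + (-13 - 1*(-13)³)) = 1/((21 + 194481 - 199773) + (-13 - 1*(-2197))) = 1/(-5271 + (-13 + 2197)) = 1/(-5271 + 2184) = 1/(-3087) = -1/3087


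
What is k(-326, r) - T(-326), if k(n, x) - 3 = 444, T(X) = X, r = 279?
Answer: 773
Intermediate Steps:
k(n, x) = 447 (k(n, x) = 3 + 444 = 447)
k(-326, r) - T(-326) = 447 - 1*(-326) = 447 + 326 = 773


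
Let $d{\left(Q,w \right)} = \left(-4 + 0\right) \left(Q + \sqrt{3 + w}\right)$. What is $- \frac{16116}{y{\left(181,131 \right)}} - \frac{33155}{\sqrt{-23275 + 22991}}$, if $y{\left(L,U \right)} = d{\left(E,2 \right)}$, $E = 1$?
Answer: $- \frac{4029}{4} + \frac{4029 \sqrt{5}}{4} + \frac{33155 i \sqrt{71}}{142} \approx 1245.0 + 1967.4 i$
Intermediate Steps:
$d{\left(Q,w \right)} = - 4 Q - 4 \sqrt{3 + w}$ ($d{\left(Q,w \right)} = - 4 \left(Q + \sqrt{3 + w}\right) = - 4 Q - 4 \sqrt{3 + w}$)
$y{\left(L,U \right)} = -4 - 4 \sqrt{5}$ ($y{\left(L,U \right)} = \left(-4\right) 1 - 4 \sqrt{3 + 2} = -4 - 4 \sqrt{5}$)
$- \frac{16116}{y{\left(181,131 \right)}} - \frac{33155}{\sqrt{-23275 + 22991}} = - \frac{16116}{-4 - 4 \sqrt{5}} - \frac{33155}{\sqrt{-23275 + 22991}} = - \frac{16116}{-4 - 4 \sqrt{5}} - \frac{33155}{\sqrt{-284}} = - \frac{16116}{-4 - 4 \sqrt{5}} - \frac{33155}{2 i \sqrt{71}} = - \frac{16116}{-4 - 4 \sqrt{5}} - 33155 \left(- \frac{i \sqrt{71}}{142}\right) = - \frac{16116}{-4 - 4 \sqrt{5}} + \frac{33155 i \sqrt{71}}{142}$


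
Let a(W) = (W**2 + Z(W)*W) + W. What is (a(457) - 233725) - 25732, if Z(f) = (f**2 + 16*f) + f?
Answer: 98944275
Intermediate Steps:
Z(f) = f**2 + 17*f
a(W) = W + W**2 + W**2*(17 + W) (a(W) = (W**2 + (W*(17 + W))*W) + W = (W**2 + W**2*(17 + W)) + W = W + W**2 + W**2*(17 + W))
(a(457) - 233725) - 25732 = (457*(1 + 457 + 457*(17 + 457)) - 233725) - 25732 = (457*(1 + 457 + 457*474) - 233725) - 25732 = (457*(1 + 457 + 216618) - 233725) - 25732 = (457*217076 - 233725) - 25732 = (99203732 - 233725) - 25732 = 98970007 - 25732 = 98944275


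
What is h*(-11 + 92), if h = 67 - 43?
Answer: 1944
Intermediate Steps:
h = 24
h*(-11 + 92) = 24*(-11 + 92) = 24*81 = 1944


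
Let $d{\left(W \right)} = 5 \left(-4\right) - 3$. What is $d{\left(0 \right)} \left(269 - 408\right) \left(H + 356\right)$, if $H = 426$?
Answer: $2500054$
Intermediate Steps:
$d{\left(W \right)} = -23$ ($d{\left(W \right)} = -20 - 3 = -23$)
$d{\left(0 \right)} \left(269 - 408\right) \left(H + 356\right) = - 23 \left(269 - 408\right) \left(426 + 356\right) = - 23 \left(\left(-139\right) 782\right) = \left(-23\right) \left(-108698\right) = 2500054$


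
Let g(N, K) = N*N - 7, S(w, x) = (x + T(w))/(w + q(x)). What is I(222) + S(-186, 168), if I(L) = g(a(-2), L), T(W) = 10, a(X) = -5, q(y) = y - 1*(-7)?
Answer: 20/11 ≈ 1.8182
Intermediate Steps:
q(y) = 7 + y (q(y) = y + 7 = 7 + y)
S(w, x) = (10 + x)/(7 + w + x) (S(w, x) = (x + 10)/(w + (7 + x)) = (10 + x)/(7 + w + x))
g(N, K) = -7 + N² (g(N, K) = N² - 7 = -7 + N²)
I(L) = 18 (I(L) = -7 + (-5)² = -7 + 25 = 18)
I(222) + S(-186, 168) = 18 + (10 + 168)/(7 - 186 + 168) = 18 + 178/(-11) = 18 - 1/11*178 = 18 - 178/11 = 20/11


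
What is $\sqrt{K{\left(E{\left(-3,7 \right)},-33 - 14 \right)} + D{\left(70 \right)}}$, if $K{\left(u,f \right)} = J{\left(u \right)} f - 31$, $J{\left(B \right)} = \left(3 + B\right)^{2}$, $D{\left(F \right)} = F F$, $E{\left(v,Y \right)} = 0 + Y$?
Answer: $13$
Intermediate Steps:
$E{\left(v,Y \right)} = Y$
$D{\left(F \right)} = F^{2}$
$K{\left(u,f \right)} = -31 + f \left(3 + u\right)^{2}$ ($K{\left(u,f \right)} = \left(3 + u\right)^{2} f - 31 = f \left(3 + u\right)^{2} - 31 = -31 + f \left(3 + u\right)^{2}$)
$\sqrt{K{\left(E{\left(-3,7 \right)},-33 - 14 \right)} + D{\left(70 \right)}} = \sqrt{\left(-31 + \left(-33 - 14\right) \left(3 + 7\right)^{2}\right) + 70^{2}} = \sqrt{\left(-31 - 47 \cdot 10^{2}\right) + 4900} = \sqrt{\left(-31 - 4700\right) + 4900} = \sqrt{-4731 + 4900} = \sqrt{169} = 13$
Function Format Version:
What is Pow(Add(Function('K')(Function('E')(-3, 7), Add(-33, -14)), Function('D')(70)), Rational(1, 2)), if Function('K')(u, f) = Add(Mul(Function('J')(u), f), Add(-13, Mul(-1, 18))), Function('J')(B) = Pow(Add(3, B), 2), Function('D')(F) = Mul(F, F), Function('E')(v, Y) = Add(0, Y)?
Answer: 13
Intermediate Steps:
Function('E')(v, Y) = Y
Function('D')(F) = Pow(F, 2)
Function('K')(u, f) = Add(-31, Mul(f, Pow(Add(3, u), 2))) (Function('K')(u, f) = Add(Mul(Pow(Add(3, u), 2), f), Add(-13, Mul(-1, 18))) = Add(Mul(f, Pow(Add(3, u), 2)), Add(-13, -18)) = Add(Mul(f, Pow(Add(3, u), 2)), -31) = Add(-31, Mul(f, Pow(Add(3, u), 2))))
Pow(Add(Function('K')(Function('E')(-3, 7), Add(-33, -14)), Function('D')(70)), Rational(1, 2)) = Pow(Add(Add(-31, Mul(Add(-33, -14), Pow(Add(3, 7), 2))), Pow(70, 2)), Rational(1, 2)) = Pow(Add(Add(-31, Mul(-47, Pow(10, 2))), 4900), Rational(1, 2)) = Pow(Add(Add(-31, Mul(-47, 100)), 4900), Rational(1, 2)) = Pow(Add(Add(-31, -4700), 4900), Rational(1, 2)) = Pow(Add(-4731, 4900), Rational(1, 2)) = Pow(169, Rational(1, 2)) = 13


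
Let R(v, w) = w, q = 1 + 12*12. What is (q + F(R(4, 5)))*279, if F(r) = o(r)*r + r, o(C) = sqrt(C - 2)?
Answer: 41850 + 1395*sqrt(3) ≈ 44266.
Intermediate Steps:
q = 145 (q = 1 + 144 = 145)
o(C) = sqrt(-2 + C)
F(r) = r + r*sqrt(-2 + r) (F(r) = sqrt(-2 + r)*r + r = r*sqrt(-2 + r) + r = r + r*sqrt(-2 + r))
(q + F(R(4, 5)))*279 = (145 + 5*(1 + sqrt(-2 + 5)))*279 = (145 + 5*(1 + sqrt(3)))*279 = (145 + (5 + 5*sqrt(3)))*279 = (150 + 5*sqrt(3))*279 = 41850 + 1395*sqrt(3)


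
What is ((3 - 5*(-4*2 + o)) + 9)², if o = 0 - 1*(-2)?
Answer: 1764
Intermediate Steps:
o = 2 (o = 0 + 2 = 2)
((3 - 5*(-4*2 + o)) + 9)² = ((3 - 5*(-4*2 + 2)) + 9)² = ((3 - 5*(-8 + 2)) + 9)² = ((3 - 5*(-6)) + 9)² = ((3 + 30) + 9)² = (33 + 9)² = 42² = 1764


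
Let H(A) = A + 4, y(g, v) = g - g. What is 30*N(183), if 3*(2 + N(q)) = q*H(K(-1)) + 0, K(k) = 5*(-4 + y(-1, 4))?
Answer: -29340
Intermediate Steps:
y(g, v) = 0
K(k) = -20 (K(k) = 5*(-4 + 0) = 5*(-4) = -20)
H(A) = 4 + A
N(q) = -2 - 16*q/3 (N(q) = -2 + (q*(4 - 20) + 0)/3 = -2 + (q*(-16) + 0)/3 = -2 + (-16*q + 0)/3 = -2 + (-16*q)/3 = -2 - 16*q/3)
30*N(183) = 30*(-2 - 16/3*183) = 30*(-2 - 976) = 30*(-978) = -29340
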